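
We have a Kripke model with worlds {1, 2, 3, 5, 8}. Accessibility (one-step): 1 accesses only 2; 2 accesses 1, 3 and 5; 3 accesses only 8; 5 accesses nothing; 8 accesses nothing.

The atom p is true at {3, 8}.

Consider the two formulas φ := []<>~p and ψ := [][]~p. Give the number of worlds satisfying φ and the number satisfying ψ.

3 and 3

For []<>~p:
1: successors {2}; <>~p there: 2:T. ✓
2: successors {1, 3, 5}; <>~p there: 1:T, 3:F, 5:F. ✗
3: successors {8}; <>~p there: 8:F. ✗
5: no successors, so []<>~p holds vacuously. ✓
8: no successors, so []<>~p holds vacuously. ✓
— 3 worlds.
For [][]~p:
1: successors {2}; []~p there: 2:F. ✗
2: successors {1, 3, 5}; []~p there: 1:T, 3:F, 5:T. ✗
3: successors {8}; []~p there: 8:T. ✓
5: no successors, so [][]~p holds vacuously. ✓
8: no successors, so [][]~p holds vacuously. ✓
— 3 worlds.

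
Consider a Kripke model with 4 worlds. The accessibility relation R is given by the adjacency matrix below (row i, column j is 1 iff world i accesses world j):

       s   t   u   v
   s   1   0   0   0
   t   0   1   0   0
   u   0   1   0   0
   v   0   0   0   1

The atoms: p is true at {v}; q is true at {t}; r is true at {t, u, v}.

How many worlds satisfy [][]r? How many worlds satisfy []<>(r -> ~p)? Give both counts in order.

For [][]r:
s: successors {s}; []r there: s:F. ✗
t: successors {t}; []r there: t:T. ✓
u: successors {t}; []r there: t:T. ✓
v: successors {v}; []r there: v:T. ✓
— 3 worlds.
For []<>(r -> ~p):
s: successors {s}; <>(r -> ~p) there: s:T. ✓
t: successors {t}; <>(r -> ~p) there: t:T. ✓
u: successors {t}; <>(r -> ~p) there: t:T. ✓
v: successors {v}; <>(r -> ~p) there: v:F. ✗
— 3 worlds.

3 and 3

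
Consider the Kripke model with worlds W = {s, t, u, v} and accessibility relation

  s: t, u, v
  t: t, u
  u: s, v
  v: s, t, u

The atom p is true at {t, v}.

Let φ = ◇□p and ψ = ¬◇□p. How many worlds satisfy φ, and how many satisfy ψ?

For ◇□p:
s: successors {t, u, v}; □p there: t:F, u:F, v:F. ✗
t: successors {t, u}; □p there: t:F, u:F. ✗
u: successors {s, v}; □p there: s:F, v:F. ✗
v: successors {s, t, u}; □p there: s:F, t:F, u:F. ✗
— 0 worlds.
For ¬◇□p:
s: ◇□p is F. ✓
t: ◇□p is F. ✓
u: ◇□p is F. ✓
v: ◇□p is F. ✓
— 4 worlds.

0 and 4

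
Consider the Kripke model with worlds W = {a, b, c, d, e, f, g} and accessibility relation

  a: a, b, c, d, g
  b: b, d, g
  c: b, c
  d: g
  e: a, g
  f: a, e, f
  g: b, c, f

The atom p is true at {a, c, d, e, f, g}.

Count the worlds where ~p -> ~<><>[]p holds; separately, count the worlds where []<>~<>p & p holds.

For ~p -> ~<><>[]p:
a: ~p is F, ~<><>[]p is F. ✓
b: ~p is T, ~<><>[]p is F. ✗
c: ~p is F, ~<><>[]p is F. ✓
d: ~p is F, ~<><>[]p is F. ✓
e: ~p is F, ~<><>[]p is F. ✓
f: ~p is F, ~<><>[]p is F. ✓
g: ~p is F, ~<><>[]p is F. ✓
— 6 worlds.
For []<>~<>p & p:
a: []<>~<>p is F, p is T. ✗
b: []<>~<>p is F, p is F. ✗
c: []<>~<>p is F, p is T. ✗
d: []<>~<>p is F, p is T. ✗
e: []<>~<>p is F, p is T. ✗
f: []<>~<>p is F, p is T. ✗
g: []<>~<>p is F, p is T. ✗
— 0 worlds.

6 and 0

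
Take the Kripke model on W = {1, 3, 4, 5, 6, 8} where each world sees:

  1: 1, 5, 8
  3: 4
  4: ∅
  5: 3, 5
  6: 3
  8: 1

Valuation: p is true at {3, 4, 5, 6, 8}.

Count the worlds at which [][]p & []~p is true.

1: [][]p is F, []~p is F. ✗
3: [][]p is T, []~p is F. ✗
4: [][]p is T, []~p is T. ✓
5: [][]p is T, []~p is F. ✗
6: [][]p is T, []~p is F. ✗
8: [][]p is F, []~p is T. ✗
Satisfying worlds: {4}.

1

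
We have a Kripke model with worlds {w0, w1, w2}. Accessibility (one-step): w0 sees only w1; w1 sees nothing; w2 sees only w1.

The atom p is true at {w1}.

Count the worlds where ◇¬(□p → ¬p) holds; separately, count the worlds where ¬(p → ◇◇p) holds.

For ◇¬(□p → ¬p):
w0: successors {w1}; ¬(□p → ¬p) there: w1:T. ✓
w1: no successors, so ◇¬(□p → ¬p) fails. ✗
w2: successors {w1}; ¬(□p → ¬p) there: w1:T. ✓
— 2 worlds.
For ¬(p → ◇◇p):
w0: p → ◇◇p is T. ✗
w1: p → ◇◇p is F. ✓
w2: p → ◇◇p is T. ✗
— 1 world.

2 and 1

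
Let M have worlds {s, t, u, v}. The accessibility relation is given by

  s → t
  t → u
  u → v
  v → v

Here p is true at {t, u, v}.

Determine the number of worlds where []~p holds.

0

s: successors {t}; ~p there: t:F. ✗
t: successors {u}; ~p there: u:F. ✗
u: successors {v}; ~p there: v:F. ✗
v: successors {v}; ~p there: v:F. ✗
Satisfying worlds: ∅.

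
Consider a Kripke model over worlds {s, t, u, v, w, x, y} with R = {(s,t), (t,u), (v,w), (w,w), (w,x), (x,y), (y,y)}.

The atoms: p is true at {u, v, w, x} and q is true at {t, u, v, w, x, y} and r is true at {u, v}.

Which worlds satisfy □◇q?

{s, u, v, w, x, y}

s: successors {t}; ◇q there: t:T. ✓
t: successors {u}; ◇q there: u:F. ✗
u: no successors, so □◇q holds vacuously. ✓
v: successors {w}; ◇q there: w:T. ✓
w: successors {w, x}; ◇q there: w:T, x:T. ✓
x: successors {y}; ◇q there: y:T. ✓
y: successors {y}; ◇q there: y:T. ✓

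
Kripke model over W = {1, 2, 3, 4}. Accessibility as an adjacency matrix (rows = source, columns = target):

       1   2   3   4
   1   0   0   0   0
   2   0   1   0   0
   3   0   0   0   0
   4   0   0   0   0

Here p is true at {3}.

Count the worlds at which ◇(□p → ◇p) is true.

1

1: no successors, so ◇(□p → ◇p) fails. ✗
2: successors {2}; □p → ◇p there: 2:T. ✓
3: no successors, so ◇(□p → ◇p) fails. ✗
4: no successors, so ◇(□p → ◇p) fails. ✗
Satisfying worlds: {2}.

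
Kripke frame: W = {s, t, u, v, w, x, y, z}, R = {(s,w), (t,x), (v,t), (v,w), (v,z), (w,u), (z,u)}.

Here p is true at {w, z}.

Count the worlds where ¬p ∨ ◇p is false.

s: ¬p is T, ◇p is T. ✓
t: ¬p is T, ◇p is F. ✓
u: ¬p is T, ◇p is F. ✓
v: ¬p is T, ◇p is T. ✓
w: ¬p is F, ◇p is F. ✗
x: ¬p is T, ◇p is F. ✓
y: ¬p is T, ◇p is F. ✓
z: ¬p is F, ◇p is F. ✗
Satisfying worlds: {s, t, u, v, x, y}.
So ¬p ∨ ◇p fails at the other 2 worlds.

2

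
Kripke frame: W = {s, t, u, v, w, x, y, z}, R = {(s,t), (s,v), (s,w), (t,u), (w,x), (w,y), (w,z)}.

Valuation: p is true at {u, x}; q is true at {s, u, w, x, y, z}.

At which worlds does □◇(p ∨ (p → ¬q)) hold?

{u, v, x, y, z}

s: successors {t, v, w}; ◇(p ∨ (p → ¬q)) there: t:T, v:F, w:T. ✗
t: successors {u}; ◇(p ∨ (p → ¬q)) there: u:F. ✗
u: no successors, so □◇(p ∨ (p → ¬q)) holds vacuously. ✓
v: no successors, so □◇(p ∨ (p → ¬q)) holds vacuously. ✓
w: successors {x, y, z}; ◇(p ∨ (p → ¬q)) there: x:F, y:F, z:F. ✗
x: no successors, so □◇(p ∨ (p → ¬q)) holds vacuously. ✓
y: no successors, so □◇(p ∨ (p → ¬q)) holds vacuously. ✓
z: no successors, so □◇(p ∨ (p → ¬q)) holds vacuously. ✓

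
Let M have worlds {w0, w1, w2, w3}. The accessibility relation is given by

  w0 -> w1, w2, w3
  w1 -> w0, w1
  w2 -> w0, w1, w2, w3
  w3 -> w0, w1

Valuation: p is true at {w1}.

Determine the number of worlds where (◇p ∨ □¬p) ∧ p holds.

w0: ◇p ∨ □¬p is T, p is F. ✗
w1: ◇p ∨ □¬p is T, p is T. ✓
w2: ◇p ∨ □¬p is T, p is F. ✗
w3: ◇p ∨ □¬p is T, p is F. ✗
Satisfying worlds: {w1}.

1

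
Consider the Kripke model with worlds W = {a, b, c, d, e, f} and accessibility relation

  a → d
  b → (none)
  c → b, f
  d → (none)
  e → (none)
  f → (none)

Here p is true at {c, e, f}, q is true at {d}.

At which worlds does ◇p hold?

{c}

a: successors {d}; p there: d:F. ✗
b: no successors, so ◇p fails. ✗
c: successors {b, f}; p there: b:F, f:T. ✓
d: no successors, so ◇p fails. ✗
e: no successors, so ◇p fails. ✗
f: no successors, so ◇p fails. ✗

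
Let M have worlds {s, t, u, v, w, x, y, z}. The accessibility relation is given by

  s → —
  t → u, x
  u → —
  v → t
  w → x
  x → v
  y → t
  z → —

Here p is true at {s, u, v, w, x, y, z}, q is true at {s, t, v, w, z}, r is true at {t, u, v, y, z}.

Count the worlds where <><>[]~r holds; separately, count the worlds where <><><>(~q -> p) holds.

2 and 5

For <><>[]~r:
s: no successors, so <><>[]~r fails. ✗
t: successors {u, x}; <>[]~r there: u:F, x:F. ✗
u: no successors, so <><>[]~r fails. ✗
v: successors {t}; <>[]~r there: t:T. ✓
w: successors {x}; <>[]~r there: x:F. ✗
x: successors {v}; <>[]~r there: v:F. ✗
y: successors {t}; <>[]~r there: t:T. ✓
z: no successors, so <><>[]~r fails. ✗
— 2 worlds.
For <><><>(~q -> p):
s: no successors, so <><><>(~q -> p) fails. ✗
t: successors {u, x}; <><>(~q -> p) there: u:F, x:T. ✓
u: no successors, so <><><>(~q -> p) fails. ✗
v: successors {t}; <><>(~q -> p) there: t:T. ✓
w: successors {x}; <><>(~q -> p) there: x:T. ✓
x: successors {v}; <><>(~q -> p) there: v:T. ✓
y: successors {t}; <><>(~q -> p) there: t:T. ✓
z: no successors, so <><><>(~q -> p) fails. ✗
— 5 worlds.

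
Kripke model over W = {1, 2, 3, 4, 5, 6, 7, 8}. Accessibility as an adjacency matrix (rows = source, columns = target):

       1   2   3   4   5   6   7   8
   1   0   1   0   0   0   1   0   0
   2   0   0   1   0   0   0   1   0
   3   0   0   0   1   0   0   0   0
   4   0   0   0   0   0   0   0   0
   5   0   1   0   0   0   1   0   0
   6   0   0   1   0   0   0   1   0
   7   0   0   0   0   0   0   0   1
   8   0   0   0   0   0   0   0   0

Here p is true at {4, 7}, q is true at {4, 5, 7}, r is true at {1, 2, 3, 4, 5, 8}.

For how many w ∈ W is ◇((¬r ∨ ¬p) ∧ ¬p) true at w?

5

1: successors {2, 6}; (¬r ∨ ¬p) ∧ ¬p there: 2:T, 6:T. ✓
2: successors {3, 7}; (¬r ∨ ¬p) ∧ ¬p there: 3:T, 7:F. ✓
3: successors {4}; (¬r ∨ ¬p) ∧ ¬p there: 4:F. ✗
4: no successors, so ◇((¬r ∨ ¬p) ∧ ¬p) fails. ✗
5: successors {2, 6}; (¬r ∨ ¬p) ∧ ¬p there: 2:T, 6:T. ✓
6: successors {3, 7}; (¬r ∨ ¬p) ∧ ¬p there: 3:T, 7:F. ✓
7: successors {8}; (¬r ∨ ¬p) ∧ ¬p there: 8:T. ✓
8: no successors, so ◇((¬r ∨ ¬p) ∧ ¬p) fails. ✗
Satisfying worlds: {1, 2, 5, 6, 7}.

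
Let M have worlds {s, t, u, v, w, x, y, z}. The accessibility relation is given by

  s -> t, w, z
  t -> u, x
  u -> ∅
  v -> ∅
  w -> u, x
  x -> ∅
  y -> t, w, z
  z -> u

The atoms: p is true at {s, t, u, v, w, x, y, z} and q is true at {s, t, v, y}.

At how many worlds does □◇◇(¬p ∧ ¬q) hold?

s: successors {t, w, z}; ◇◇(¬p ∧ ¬q) there: t:F, w:F, z:F. ✗
t: successors {u, x}; ◇◇(¬p ∧ ¬q) there: u:F, x:F. ✗
u: no successors, so □◇◇(¬p ∧ ¬q) holds vacuously. ✓
v: no successors, so □◇◇(¬p ∧ ¬q) holds vacuously. ✓
w: successors {u, x}; ◇◇(¬p ∧ ¬q) there: u:F, x:F. ✗
x: no successors, so □◇◇(¬p ∧ ¬q) holds vacuously. ✓
y: successors {t, w, z}; ◇◇(¬p ∧ ¬q) there: t:F, w:F, z:F. ✗
z: successors {u}; ◇◇(¬p ∧ ¬q) there: u:F. ✗
Satisfying worlds: {u, v, x}.

3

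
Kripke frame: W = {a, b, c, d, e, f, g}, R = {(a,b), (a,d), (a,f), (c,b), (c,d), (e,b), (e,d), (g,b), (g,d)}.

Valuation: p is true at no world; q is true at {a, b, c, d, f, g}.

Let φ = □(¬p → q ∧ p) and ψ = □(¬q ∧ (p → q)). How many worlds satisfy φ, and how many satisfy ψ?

For □(¬p → q ∧ p):
a: successors {b, d, f}; ¬p → q ∧ p there: b:F, d:F, f:F. ✗
b: no successors, so □(¬p → q ∧ p) holds vacuously. ✓
c: successors {b, d}; ¬p → q ∧ p there: b:F, d:F. ✗
d: no successors, so □(¬p → q ∧ p) holds vacuously. ✓
e: successors {b, d}; ¬p → q ∧ p there: b:F, d:F. ✗
f: no successors, so □(¬p → q ∧ p) holds vacuously. ✓
g: successors {b, d}; ¬p → q ∧ p there: b:F, d:F. ✗
— 3 worlds.
For □(¬q ∧ (p → q)):
a: successors {b, d, f}; ¬q ∧ (p → q) there: b:F, d:F, f:F. ✗
b: no successors, so □(¬q ∧ (p → q)) holds vacuously. ✓
c: successors {b, d}; ¬q ∧ (p → q) there: b:F, d:F. ✗
d: no successors, so □(¬q ∧ (p → q)) holds vacuously. ✓
e: successors {b, d}; ¬q ∧ (p → q) there: b:F, d:F. ✗
f: no successors, so □(¬q ∧ (p → q)) holds vacuously. ✓
g: successors {b, d}; ¬q ∧ (p → q) there: b:F, d:F. ✗
— 3 worlds.

3 and 3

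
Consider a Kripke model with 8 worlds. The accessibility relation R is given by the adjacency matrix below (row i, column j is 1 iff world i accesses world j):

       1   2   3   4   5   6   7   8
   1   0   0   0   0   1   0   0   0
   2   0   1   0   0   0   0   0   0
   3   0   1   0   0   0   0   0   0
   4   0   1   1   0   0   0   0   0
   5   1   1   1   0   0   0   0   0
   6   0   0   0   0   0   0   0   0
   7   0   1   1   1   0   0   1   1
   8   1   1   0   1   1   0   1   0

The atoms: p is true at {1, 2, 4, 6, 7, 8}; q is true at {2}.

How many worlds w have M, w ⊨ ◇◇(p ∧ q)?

1: successors {5}; ◇(p ∧ q) there: 5:T. ✓
2: successors {2}; ◇(p ∧ q) there: 2:T. ✓
3: successors {2}; ◇(p ∧ q) there: 2:T. ✓
4: successors {2, 3}; ◇(p ∧ q) there: 2:T, 3:T. ✓
5: successors {1, 2, 3}; ◇(p ∧ q) there: 1:F, 2:T, 3:T. ✓
6: no successors, so ◇◇(p ∧ q) fails. ✗
7: successors {2, 3, 4, 7, 8}; ◇(p ∧ q) there: 2:T, 3:T, 4:T, 7:T, 8:T. ✓
8: successors {1, 2, 4, 5, 7}; ◇(p ∧ q) there: 1:F, 2:T, 4:T, 5:T, 7:T. ✓
Satisfying worlds: {1, 2, 3, 4, 5, 7, 8}.

7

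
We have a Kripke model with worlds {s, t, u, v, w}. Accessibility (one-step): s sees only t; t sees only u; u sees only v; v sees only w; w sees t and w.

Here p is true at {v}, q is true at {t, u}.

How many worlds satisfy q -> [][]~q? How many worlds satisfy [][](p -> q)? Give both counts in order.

5 and 4

For q -> [][]~q:
s: q is F, [][]~q is F. ✓
t: q is T, [][]~q is T. ✓
u: q is T, [][]~q is T. ✓
v: q is F, [][]~q is F. ✓
w: q is F, [][]~q is F. ✓
— 5 worlds.
For [][](p -> q):
s: successors {t}; [](p -> q) there: t:T. ✓
t: successors {u}; [](p -> q) there: u:F. ✗
u: successors {v}; [](p -> q) there: v:T. ✓
v: successors {w}; [](p -> q) there: w:T. ✓
w: successors {t, w}; [](p -> q) there: t:T, w:T. ✓
— 4 worlds.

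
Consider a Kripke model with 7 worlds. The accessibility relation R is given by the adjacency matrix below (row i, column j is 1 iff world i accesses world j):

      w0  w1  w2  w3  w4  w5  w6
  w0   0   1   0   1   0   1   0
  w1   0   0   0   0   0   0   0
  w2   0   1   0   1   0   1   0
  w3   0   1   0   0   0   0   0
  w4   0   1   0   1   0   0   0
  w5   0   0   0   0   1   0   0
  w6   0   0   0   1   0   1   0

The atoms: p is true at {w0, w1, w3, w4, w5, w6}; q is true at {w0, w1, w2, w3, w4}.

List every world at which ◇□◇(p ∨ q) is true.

{w0, w2, w3, w4, w6}

w0: successors {w1, w3, w5}; □◇(p ∨ q) there: w1:T, w3:F, w5:T. ✓
w1: no successors, so ◇□◇(p ∨ q) fails. ✗
w2: successors {w1, w3, w5}; □◇(p ∨ q) there: w1:T, w3:F, w5:T. ✓
w3: successors {w1}; □◇(p ∨ q) there: w1:T. ✓
w4: successors {w1, w3}; □◇(p ∨ q) there: w1:T, w3:F. ✓
w5: successors {w4}; □◇(p ∨ q) there: w4:F. ✗
w6: successors {w3, w5}; □◇(p ∨ q) there: w3:F, w5:T. ✓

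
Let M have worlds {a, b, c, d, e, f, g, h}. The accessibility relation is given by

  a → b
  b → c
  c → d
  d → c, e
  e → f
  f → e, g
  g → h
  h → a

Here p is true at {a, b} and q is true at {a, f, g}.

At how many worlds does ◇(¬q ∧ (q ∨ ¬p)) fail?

a: successors {b}; ¬q ∧ (q ∨ ¬p) there: b:F. ✗
b: successors {c}; ¬q ∧ (q ∨ ¬p) there: c:T. ✓
c: successors {d}; ¬q ∧ (q ∨ ¬p) there: d:T. ✓
d: successors {c, e}; ¬q ∧ (q ∨ ¬p) there: c:T, e:T. ✓
e: successors {f}; ¬q ∧ (q ∨ ¬p) there: f:F. ✗
f: successors {e, g}; ¬q ∧ (q ∨ ¬p) there: e:T, g:F. ✓
g: successors {h}; ¬q ∧ (q ∨ ¬p) there: h:T. ✓
h: successors {a}; ¬q ∧ (q ∨ ¬p) there: a:F. ✗
Satisfying worlds: {b, c, d, f, g}.
So ◇(¬q ∧ (q ∨ ¬p)) fails at the other 3 worlds.

3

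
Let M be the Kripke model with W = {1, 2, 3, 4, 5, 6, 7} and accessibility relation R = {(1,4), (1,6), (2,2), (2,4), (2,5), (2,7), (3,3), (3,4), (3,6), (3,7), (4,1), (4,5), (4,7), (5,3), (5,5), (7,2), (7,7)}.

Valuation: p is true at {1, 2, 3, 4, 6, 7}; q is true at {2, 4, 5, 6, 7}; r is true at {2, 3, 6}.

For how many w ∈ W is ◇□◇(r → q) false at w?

1

1: successors {4, 6}; □◇(r → q) there: 4:T, 6:T. ✓
2: successors {2, 4, 5, 7}; □◇(r → q) there: 2:T, 4:T, 5:T, 7:T. ✓
3: successors {3, 4, 6, 7}; □◇(r → q) there: 3:F, 4:T, 6:T, 7:T. ✓
4: successors {1, 5, 7}; □◇(r → q) there: 1:F, 5:T, 7:T. ✓
5: successors {3, 5}; □◇(r → q) there: 3:F, 5:T. ✓
6: no successors, so ◇□◇(r → q) fails. ✗
7: successors {2, 7}; □◇(r → q) there: 2:T, 7:T. ✓
Satisfying worlds: {1, 2, 3, 4, 5, 7}.
So ◇□◇(r → q) fails at the other 1 world.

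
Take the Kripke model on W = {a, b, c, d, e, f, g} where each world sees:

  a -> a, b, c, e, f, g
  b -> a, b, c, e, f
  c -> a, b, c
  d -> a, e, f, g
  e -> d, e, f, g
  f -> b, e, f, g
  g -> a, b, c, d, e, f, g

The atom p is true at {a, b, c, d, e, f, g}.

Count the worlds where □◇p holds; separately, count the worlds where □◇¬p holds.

7 and 0

For □◇p:
a: successors {a, b, c, e, f, g}; ◇p there: a:T, b:T, c:T, e:T, f:T, g:T. ✓
b: successors {a, b, c, e, f}; ◇p there: a:T, b:T, c:T, e:T, f:T. ✓
c: successors {a, b, c}; ◇p there: a:T, b:T, c:T. ✓
d: successors {a, e, f, g}; ◇p there: a:T, e:T, f:T, g:T. ✓
e: successors {d, e, f, g}; ◇p there: d:T, e:T, f:T, g:T. ✓
f: successors {b, e, f, g}; ◇p there: b:T, e:T, f:T, g:T. ✓
g: successors {a, b, c, d, e, f, g}; ◇p there: a:T, b:T, c:T, d:T, e:T, f:T, g:T. ✓
— 7 worlds.
For □◇¬p:
a: successors {a, b, c, e, f, g}; ◇¬p there: a:F, b:F, c:F, e:F, f:F, g:F. ✗
b: successors {a, b, c, e, f}; ◇¬p there: a:F, b:F, c:F, e:F, f:F. ✗
c: successors {a, b, c}; ◇¬p there: a:F, b:F, c:F. ✗
d: successors {a, e, f, g}; ◇¬p there: a:F, e:F, f:F, g:F. ✗
e: successors {d, e, f, g}; ◇¬p there: d:F, e:F, f:F, g:F. ✗
f: successors {b, e, f, g}; ◇¬p there: b:F, e:F, f:F, g:F. ✗
g: successors {a, b, c, d, e, f, g}; ◇¬p there: a:F, b:F, c:F, d:F, e:F, f:F, g:F. ✗
— 0 worlds.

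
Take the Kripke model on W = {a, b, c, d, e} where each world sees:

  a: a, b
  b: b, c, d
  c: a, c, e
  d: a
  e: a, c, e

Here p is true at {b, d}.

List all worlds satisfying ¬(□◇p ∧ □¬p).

a: □◇p ∧ □¬p is F. ✓
b: □◇p ∧ □¬p is F. ✓
c: □◇p ∧ □¬p is F. ✓
d: □◇p ∧ □¬p is T. ✗
e: □◇p ∧ □¬p is F. ✓

{a, b, c, e}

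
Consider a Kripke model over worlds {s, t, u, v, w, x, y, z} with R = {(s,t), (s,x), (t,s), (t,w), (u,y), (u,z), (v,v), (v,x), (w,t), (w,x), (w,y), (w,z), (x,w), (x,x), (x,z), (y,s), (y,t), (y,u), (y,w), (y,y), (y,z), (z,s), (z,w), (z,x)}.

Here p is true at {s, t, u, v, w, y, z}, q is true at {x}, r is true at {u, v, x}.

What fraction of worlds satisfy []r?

1/8

s: successors {t, x}; r there: t:F, x:T. ✗
t: successors {s, w}; r there: s:F, w:F. ✗
u: successors {y, z}; r there: y:F, z:F. ✗
v: successors {v, x}; r there: v:T, x:T. ✓
w: successors {t, x, y, z}; r there: t:F, x:T, y:F, z:F. ✗
x: successors {w, x, z}; r there: w:F, x:T, z:F. ✗
y: successors {s, t, u, w, y, z}; r there: s:F, t:F, u:T, w:F, y:F, z:F. ✗
z: successors {s, w, x}; r there: s:F, w:F, x:T. ✗
That's 1 of 8 worlds, so 1/8.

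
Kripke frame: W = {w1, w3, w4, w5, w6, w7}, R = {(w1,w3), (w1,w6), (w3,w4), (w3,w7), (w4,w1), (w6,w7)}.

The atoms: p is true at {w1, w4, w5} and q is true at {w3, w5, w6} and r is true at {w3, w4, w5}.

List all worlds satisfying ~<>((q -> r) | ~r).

w1: <>((q -> r) | ~r) is T. ✗
w3: <>((q -> r) | ~r) is T. ✗
w4: <>((q -> r) | ~r) is T. ✗
w5: <>((q -> r) | ~r) is F. ✓
w6: <>((q -> r) | ~r) is T. ✗
w7: <>((q -> r) | ~r) is F. ✓

{w5, w7}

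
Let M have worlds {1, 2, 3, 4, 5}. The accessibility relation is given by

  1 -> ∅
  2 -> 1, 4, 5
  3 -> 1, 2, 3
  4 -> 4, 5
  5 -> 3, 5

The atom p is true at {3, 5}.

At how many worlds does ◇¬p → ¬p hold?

1: ◇¬p is F, ¬p is T. ✓
2: ◇¬p is T, ¬p is T. ✓
3: ◇¬p is T, ¬p is F. ✗
4: ◇¬p is T, ¬p is T. ✓
5: ◇¬p is F, ¬p is F. ✓
Satisfying worlds: {1, 2, 4, 5}.

4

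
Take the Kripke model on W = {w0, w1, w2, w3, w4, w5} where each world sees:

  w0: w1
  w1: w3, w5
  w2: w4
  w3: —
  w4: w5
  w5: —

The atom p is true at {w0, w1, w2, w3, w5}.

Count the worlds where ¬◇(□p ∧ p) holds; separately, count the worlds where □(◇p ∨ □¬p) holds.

3 and 6

For ¬◇(□p ∧ p):
w0: ◇(□p ∧ p) is T. ✗
w1: ◇(□p ∧ p) is T. ✗
w2: ◇(□p ∧ p) is F. ✓
w3: ◇(□p ∧ p) is F. ✓
w4: ◇(□p ∧ p) is T. ✗
w5: ◇(□p ∧ p) is F. ✓
— 3 worlds.
For □(◇p ∨ □¬p):
w0: successors {w1}; ◇p ∨ □¬p there: w1:T. ✓
w1: successors {w3, w5}; ◇p ∨ □¬p there: w3:T, w5:T. ✓
w2: successors {w4}; ◇p ∨ □¬p there: w4:T. ✓
w3: no successors, so □(◇p ∨ □¬p) holds vacuously. ✓
w4: successors {w5}; ◇p ∨ □¬p there: w5:T. ✓
w5: no successors, so □(◇p ∨ □¬p) holds vacuously. ✓
— 6 worlds.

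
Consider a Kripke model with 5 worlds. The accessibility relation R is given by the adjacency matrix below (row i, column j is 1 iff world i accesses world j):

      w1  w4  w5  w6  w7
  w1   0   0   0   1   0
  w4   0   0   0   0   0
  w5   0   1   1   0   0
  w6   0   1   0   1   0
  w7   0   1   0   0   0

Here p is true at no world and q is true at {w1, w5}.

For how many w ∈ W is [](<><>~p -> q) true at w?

w1: successors {w6}; <><>~p -> q there: w6:F. ✗
w4: no successors, so [](<><>~p -> q) holds vacuously. ✓
w5: successors {w4, w5}; <><>~p -> q there: w4:T, w5:T. ✓
w6: successors {w4, w6}; <><>~p -> q there: w4:T, w6:F. ✗
w7: successors {w4}; <><>~p -> q there: w4:T. ✓
Satisfying worlds: {w4, w5, w7}.

3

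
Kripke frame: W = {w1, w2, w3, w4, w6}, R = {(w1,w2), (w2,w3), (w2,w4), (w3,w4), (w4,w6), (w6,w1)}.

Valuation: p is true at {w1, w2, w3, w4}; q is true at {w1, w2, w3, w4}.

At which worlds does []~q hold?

w1: successors {w2}; ~q there: w2:F. ✗
w2: successors {w3, w4}; ~q there: w3:F, w4:F. ✗
w3: successors {w4}; ~q there: w4:F. ✗
w4: successors {w6}; ~q there: w6:T. ✓
w6: successors {w1}; ~q there: w1:F. ✗

{w4}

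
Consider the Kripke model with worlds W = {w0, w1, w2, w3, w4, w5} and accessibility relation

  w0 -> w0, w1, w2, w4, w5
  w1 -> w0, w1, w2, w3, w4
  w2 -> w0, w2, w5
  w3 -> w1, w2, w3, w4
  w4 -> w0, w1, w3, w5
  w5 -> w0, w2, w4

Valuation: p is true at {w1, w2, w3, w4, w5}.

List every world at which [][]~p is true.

w0: successors {w0, w1, w2, w4, w5}; []~p there: w0:F, w1:F, w2:F, w4:F, w5:F. ✗
w1: successors {w0, w1, w2, w3, w4}; []~p there: w0:F, w1:F, w2:F, w3:F, w4:F. ✗
w2: successors {w0, w2, w5}; []~p there: w0:F, w2:F, w5:F. ✗
w3: successors {w1, w2, w3, w4}; []~p there: w1:F, w2:F, w3:F, w4:F. ✗
w4: successors {w0, w1, w3, w5}; []~p there: w0:F, w1:F, w3:F, w5:F. ✗
w5: successors {w0, w2, w4}; []~p there: w0:F, w2:F, w4:F. ✗

∅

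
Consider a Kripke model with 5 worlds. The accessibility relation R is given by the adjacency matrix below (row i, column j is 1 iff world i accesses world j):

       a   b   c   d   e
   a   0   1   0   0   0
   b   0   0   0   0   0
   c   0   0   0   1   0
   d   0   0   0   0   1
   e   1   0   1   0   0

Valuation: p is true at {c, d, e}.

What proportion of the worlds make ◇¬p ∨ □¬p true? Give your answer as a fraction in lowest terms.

a: ◇¬p is T, □¬p is T. ✓
b: ◇¬p is F, □¬p is T. ✓
c: ◇¬p is F, □¬p is F. ✗
d: ◇¬p is F, □¬p is F. ✗
e: ◇¬p is T, □¬p is F. ✓
That's 3 of 5 worlds, so 3/5.

3/5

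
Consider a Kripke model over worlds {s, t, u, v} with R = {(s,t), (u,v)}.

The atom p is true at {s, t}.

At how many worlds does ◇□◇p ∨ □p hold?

s: ◇□◇p is T, □p is T. ✓
t: ◇□◇p is F, □p is T. ✓
u: ◇□◇p is T, □p is F. ✓
v: ◇□◇p is F, □p is T. ✓
Satisfying worlds: {s, t, u, v}.

4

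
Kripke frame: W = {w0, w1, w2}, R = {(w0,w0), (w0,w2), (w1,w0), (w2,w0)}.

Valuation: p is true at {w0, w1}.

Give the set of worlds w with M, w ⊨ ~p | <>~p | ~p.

{w0, w2}

w0: ~p is F, <>~p | ~p is T. ✓
w1: ~p is F, <>~p | ~p is F. ✗
w2: ~p is T, <>~p | ~p is T. ✓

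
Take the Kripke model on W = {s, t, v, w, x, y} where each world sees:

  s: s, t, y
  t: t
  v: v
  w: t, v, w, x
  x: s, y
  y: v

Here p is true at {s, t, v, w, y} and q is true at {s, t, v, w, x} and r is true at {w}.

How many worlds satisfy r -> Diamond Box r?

5

s: r is F, Diamond Box r is F. ✓
t: r is F, Diamond Box r is F. ✓
v: r is F, Diamond Box r is F. ✓
w: r is T, Diamond Box r is F. ✗
x: r is F, Diamond Box r is F. ✓
y: r is F, Diamond Box r is F. ✓
Satisfying worlds: {s, t, v, x, y}.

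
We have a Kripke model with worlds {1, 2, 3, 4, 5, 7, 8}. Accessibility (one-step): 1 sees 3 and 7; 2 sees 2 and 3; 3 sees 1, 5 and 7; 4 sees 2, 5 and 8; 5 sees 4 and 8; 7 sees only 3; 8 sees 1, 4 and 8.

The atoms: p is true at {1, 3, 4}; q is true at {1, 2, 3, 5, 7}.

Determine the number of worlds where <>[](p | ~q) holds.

5

1: successors {3, 7}; [](p | ~q) there: 3:F, 7:T. ✓
2: successors {2, 3}; [](p | ~q) there: 2:F, 3:F. ✗
3: successors {1, 5, 7}; [](p | ~q) there: 1:F, 5:T, 7:T. ✓
4: successors {2, 5, 8}; [](p | ~q) there: 2:F, 5:T, 8:T. ✓
5: successors {4, 8}; [](p | ~q) there: 4:F, 8:T. ✓
7: successors {3}; [](p | ~q) there: 3:F. ✗
8: successors {1, 4, 8}; [](p | ~q) there: 1:F, 4:F, 8:T. ✓
Satisfying worlds: {1, 3, 4, 5, 8}.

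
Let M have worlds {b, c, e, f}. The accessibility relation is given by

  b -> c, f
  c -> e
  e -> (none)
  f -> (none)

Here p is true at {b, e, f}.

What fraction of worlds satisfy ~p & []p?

b: ~p is F, []p is F. ✗
c: ~p is T, []p is T. ✓
e: ~p is F, []p is T. ✗
f: ~p is F, []p is T. ✗
That's 1 of 4 worlds, so 1/4.

1/4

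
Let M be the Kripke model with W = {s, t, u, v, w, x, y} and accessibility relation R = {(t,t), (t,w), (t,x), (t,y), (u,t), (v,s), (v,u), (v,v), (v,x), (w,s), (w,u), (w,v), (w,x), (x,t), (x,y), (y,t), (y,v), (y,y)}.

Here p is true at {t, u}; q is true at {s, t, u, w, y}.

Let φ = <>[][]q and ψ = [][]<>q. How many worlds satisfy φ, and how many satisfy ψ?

For <>[][]q:
s: no successors, so <>[][]q fails. ✗
t: successors {t, w, x, y}; [][]q there: t:F, w:F, x:F, y:F. ✗
u: successors {t}; [][]q there: t:F. ✗
v: successors {s, u, v, x}; [][]q there: s:T, u:F, v:F, x:F. ✓
w: successors {s, u, v, x}; [][]q there: s:T, u:F, v:F, x:F. ✓
x: successors {t, y}; [][]q there: t:F, y:F. ✗
y: successors {t, v, y}; [][]q there: t:F, v:F, y:F. ✗
— 2 worlds.
For [][]<>q:
s: no successors, so [][]<>q holds vacuously. ✓
t: successors {t, w, x, y}; []<>q there: t:T, w:F, x:T, y:T. ✗
u: successors {t}; []<>q there: t:T. ✓
v: successors {s, u, v, x}; []<>q there: s:T, u:T, v:F, x:T. ✗
w: successors {s, u, v, x}; []<>q there: s:T, u:T, v:F, x:T. ✗
x: successors {t, y}; []<>q there: t:T, y:T. ✓
y: successors {t, v, y}; []<>q there: t:T, v:F, y:T. ✗
— 3 worlds.

2 and 3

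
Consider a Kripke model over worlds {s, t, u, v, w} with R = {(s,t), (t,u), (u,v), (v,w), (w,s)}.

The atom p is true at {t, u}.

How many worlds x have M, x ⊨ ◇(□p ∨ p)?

s: successors {t}; □p ∨ p there: t:T. ✓
t: successors {u}; □p ∨ p there: u:T. ✓
u: successors {v}; □p ∨ p there: v:F. ✗
v: successors {w}; □p ∨ p there: w:F. ✗
w: successors {s}; □p ∨ p there: s:T. ✓
Satisfying worlds: {s, t, w}.

3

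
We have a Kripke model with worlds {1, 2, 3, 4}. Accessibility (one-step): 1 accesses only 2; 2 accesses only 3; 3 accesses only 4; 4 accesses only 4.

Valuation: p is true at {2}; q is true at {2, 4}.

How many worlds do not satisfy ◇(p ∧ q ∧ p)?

1: successors {2}; p ∧ q ∧ p there: 2:T. ✓
2: successors {3}; p ∧ q ∧ p there: 3:F. ✗
3: successors {4}; p ∧ q ∧ p there: 4:F. ✗
4: successors {4}; p ∧ q ∧ p there: 4:F. ✗
Satisfying worlds: {1}.
So ◇(p ∧ q ∧ p) fails at the other 3 worlds.

3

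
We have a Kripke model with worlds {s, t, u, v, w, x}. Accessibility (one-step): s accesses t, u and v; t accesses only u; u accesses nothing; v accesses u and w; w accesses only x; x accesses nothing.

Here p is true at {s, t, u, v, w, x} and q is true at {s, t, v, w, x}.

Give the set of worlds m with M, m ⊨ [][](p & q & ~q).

s: successors {t, u, v}; [](p & q & ~q) there: t:F, u:T, v:F. ✗
t: successors {u}; [](p & q & ~q) there: u:T. ✓
u: no successors, so [][](p & q & ~q) holds vacuously. ✓
v: successors {u, w}; [](p & q & ~q) there: u:T, w:F. ✗
w: successors {x}; [](p & q & ~q) there: x:T. ✓
x: no successors, so [][](p & q & ~q) holds vacuously. ✓

{t, u, w, x}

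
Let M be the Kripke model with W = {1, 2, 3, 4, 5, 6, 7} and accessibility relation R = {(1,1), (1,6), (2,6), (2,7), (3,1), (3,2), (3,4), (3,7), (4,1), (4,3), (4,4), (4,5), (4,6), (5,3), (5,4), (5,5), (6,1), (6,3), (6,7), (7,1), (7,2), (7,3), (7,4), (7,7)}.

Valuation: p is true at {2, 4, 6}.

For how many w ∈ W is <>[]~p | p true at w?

4

1: <>[]~p is T, p is F. ✓
2: <>[]~p is T, p is T. ✓
3: <>[]~p is F, p is F. ✗
4: <>[]~p is T, p is T. ✓
5: <>[]~p is F, p is F. ✗
6: <>[]~p is F, p is T. ✓
7: <>[]~p is F, p is F. ✗
Satisfying worlds: {1, 2, 4, 6}.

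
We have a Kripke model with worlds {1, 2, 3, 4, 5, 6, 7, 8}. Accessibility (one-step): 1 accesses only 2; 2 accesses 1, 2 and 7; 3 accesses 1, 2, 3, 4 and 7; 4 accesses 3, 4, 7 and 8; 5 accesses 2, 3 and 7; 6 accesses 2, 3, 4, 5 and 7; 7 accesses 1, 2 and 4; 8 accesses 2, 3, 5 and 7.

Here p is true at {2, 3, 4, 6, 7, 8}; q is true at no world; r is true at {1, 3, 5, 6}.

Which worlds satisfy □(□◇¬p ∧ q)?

1: successors {2}; □◇¬p ∧ q there: 2:F. ✗
2: successors {1, 2, 7}; □◇¬p ∧ q there: 1:F, 2:F, 7:F. ✗
3: successors {1, 2, 3, 4, 7}; □◇¬p ∧ q there: 1:F, 2:F, 3:F, 4:F, 7:F. ✗
4: successors {3, 4, 7, 8}; □◇¬p ∧ q there: 3:F, 4:F, 7:F, 8:F. ✗
5: successors {2, 3, 7}; □◇¬p ∧ q there: 2:F, 3:F, 7:F. ✗
6: successors {2, 3, 4, 5, 7}; □◇¬p ∧ q there: 2:F, 3:F, 4:F, 5:F, 7:F. ✗
7: successors {1, 2, 4}; □◇¬p ∧ q there: 1:F, 2:F, 4:F. ✗
8: successors {2, 3, 5, 7}; □◇¬p ∧ q there: 2:F, 3:F, 5:F, 7:F. ✗

∅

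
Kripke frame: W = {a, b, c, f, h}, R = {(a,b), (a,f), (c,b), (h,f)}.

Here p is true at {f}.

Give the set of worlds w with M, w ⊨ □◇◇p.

{b, f}

a: successors {b, f}; ◇◇p there: b:F, f:F. ✗
b: no successors, so □◇◇p holds vacuously. ✓
c: successors {b}; ◇◇p there: b:F. ✗
f: no successors, so □◇◇p holds vacuously. ✓
h: successors {f}; ◇◇p there: f:F. ✗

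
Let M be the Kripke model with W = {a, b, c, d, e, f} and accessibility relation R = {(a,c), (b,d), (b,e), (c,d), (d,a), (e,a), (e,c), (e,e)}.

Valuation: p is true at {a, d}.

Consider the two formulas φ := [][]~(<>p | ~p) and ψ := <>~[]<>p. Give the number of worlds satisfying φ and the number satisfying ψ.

For [][]~(<>p | ~p):
a: successors {c}; []~(<>p | ~p) there: c:F. ✗
b: successors {d, e}; []~(<>p | ~p) there: d:T, e:F. ✗
c: successors {d}; []~(<>p | ~p) there: d:T. ✓
d: successors {a}; []~(<>p | ~p) there: a:F. ✗
e: successors {a, c, e}; []~(<>p | ~p) there: a:F, c:F, e:F. ✗
f: no successors, so [][]~(<>p | ~p) holds vacuously. ✓
— 2 worlds.
For <>~[]<>p:
a: successors {c}; ~[]<>p there: c:F. ✗
b: successors {d, e}; ~[]<>p there: d:T, e:T. ✓
c: successors {d}; ~[]<>p there: d:T. ✓
d: successors {a}; ~[]<>p there: a:F. ✗
e: successors {a, c, e}; ~[]<>p there: a:F, c:F, e:T. ✓
f: no successors, so <>~[]<>p fails. ✗
— 3 worlds.

2 and 3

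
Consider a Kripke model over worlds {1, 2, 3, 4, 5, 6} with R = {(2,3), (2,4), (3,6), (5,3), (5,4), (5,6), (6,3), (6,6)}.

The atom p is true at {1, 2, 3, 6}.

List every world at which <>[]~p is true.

1: no successors, so <>[]~p fails. ✗
2: successors {3, 4}; []~p there: 3:F, 4:T. ✓
3: successors {6}; []~p there: 6:F. ✗
4: no successors, so <>[]~p fails. ✗
5: successors {3, 4, 6}; []~p there: 3:F, 4:T, 6:F. ✓
6: successors {3, 6}; []~p there: 3:F, 6:F. ✗

{2, 5}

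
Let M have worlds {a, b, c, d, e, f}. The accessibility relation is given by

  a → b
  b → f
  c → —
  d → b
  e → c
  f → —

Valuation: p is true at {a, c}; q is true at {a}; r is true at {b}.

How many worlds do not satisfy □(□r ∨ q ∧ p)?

a: successors {b}; □r ∨ q ∧ p there: b:F. ✗
b: successors {f}; □r ∨ q ∧ p there: f:T. ✓
c: no successors, so □(□r ∨ q ∧ p) holds vacuously. ✓
d: successors {b}; □r ∨ q ∧ p there: b:F. ✗
e: successors {c}; □r ∨ q ∧ p there: c:T. ✓
f: no successors, so □(□r ∨ q ∧ p) holds vacuously. ✓
Satisfying worlds: {b, c, e, f}.
So □(□r ∨ q ∧ p) fails at the other 2 worlds.

2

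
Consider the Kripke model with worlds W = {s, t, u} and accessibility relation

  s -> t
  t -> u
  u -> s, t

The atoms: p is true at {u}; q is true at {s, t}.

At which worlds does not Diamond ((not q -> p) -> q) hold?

s: Diamond ((not q -> p) -> q) is T. ✗
t: Diamond ((not q -> p) -> q) is F. ✓
u: Diamond ((not q -> p) -> q) is T. ✗

{t}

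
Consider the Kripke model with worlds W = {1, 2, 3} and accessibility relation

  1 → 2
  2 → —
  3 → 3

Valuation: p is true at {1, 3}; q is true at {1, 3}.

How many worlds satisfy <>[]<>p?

1: successors {2}; []<>p there: 2:T. ✓
2: no successors, so <>[]<>p fails. ✗
3: successors {3}; []<>p there: 3:T. ✓
Satisfying worlds: {1, 3}.

2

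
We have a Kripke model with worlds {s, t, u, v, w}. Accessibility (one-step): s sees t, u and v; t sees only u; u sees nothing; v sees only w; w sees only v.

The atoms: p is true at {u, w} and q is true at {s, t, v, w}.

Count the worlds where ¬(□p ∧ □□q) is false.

3

s: □p ∧ □□q is F. ✓
t: □p ∧ □□q is T. ✗
u: □p ∧ □□q is T. ✗
v: □p ∧ □□q is T. ✗
w: □p ∧ □□q is F. ✓
Satisfying worlds: {s, w}.
So ¬(□p ∧ □□q) fails at the other 3 worlds.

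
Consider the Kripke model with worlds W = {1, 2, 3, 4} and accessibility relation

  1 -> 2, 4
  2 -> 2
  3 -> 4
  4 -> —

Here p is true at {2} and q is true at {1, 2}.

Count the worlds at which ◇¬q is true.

2

1: successors {2, 4}; ¬q there: 2:F, 4:T. ✓
2: successors {2}; ¬q there: 2:F. ✗
3: successors {4}; ¬q there: 4:T. ✓
4: no successors, so ◇¬q fails. ✗
Satisfying worlds: {1, 3}.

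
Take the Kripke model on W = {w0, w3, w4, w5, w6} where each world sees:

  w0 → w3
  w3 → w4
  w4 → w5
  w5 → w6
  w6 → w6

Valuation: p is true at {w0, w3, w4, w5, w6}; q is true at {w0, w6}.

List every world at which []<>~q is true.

w0: successors {w3}; <>~q there: w3:T. ✓
w3: successors {w4}; <>~q there: w4:T. ✓
w4: successors {w5}; <>~q there: w5:F. ✗
w5: successors {w6}; <>~q there: w6:F. ✗
w6: successors {w6}; <>~q there: w6:F. ✗

{w0, w3}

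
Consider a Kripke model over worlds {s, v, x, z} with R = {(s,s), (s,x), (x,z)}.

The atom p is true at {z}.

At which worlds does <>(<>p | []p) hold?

{s, x}

s: successors {s, x}; <>p | []p there: s:F, x:T. ✓
v: no successors, so <>(<>p | []p) fails. ✗
x: successors {z}; <>p | []p there: z:T. ✓
z: no successors, so <>(<>p | []p) fails. ✗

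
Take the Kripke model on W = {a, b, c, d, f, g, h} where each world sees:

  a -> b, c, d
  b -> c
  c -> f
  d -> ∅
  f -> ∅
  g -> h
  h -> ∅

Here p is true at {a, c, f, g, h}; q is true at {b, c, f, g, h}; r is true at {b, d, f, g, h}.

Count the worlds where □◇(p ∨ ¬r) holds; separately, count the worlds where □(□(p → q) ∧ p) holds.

4 and 6

For □◇(p ∨ ¬r):
a: successors {b, c, d}; ◇(p ∨ ¬r) there: b:T, c:T, d:F. ✗
b: successors {c}; ◇(p ∨ ¬r) there: c:T. ✓
c: successors {f}; ◇(p ∨ ¬r) there: f:F. ✗
d: no successors, so □◇(p ∨ ¬r) holds vacuously. ✓
f: no successors, so □◇(p ∨ ¬r) holds vacuously. ✓
g: successors {h}; ◇(p ∨ ¬r) there: h:F. ✗
h: no successors, so □◇(p ∨ ¬r) holds vacuously. ✓
— 4 worlds.
For □(□(p → q) ∧ p):
a: successors {b, c, d}; □(p → q) ∧ p there: b:F, c:T, d:F. ✗
b: successors {c}; □(p → q) ∧ p there: c:T. ✓
c: successors {f}; □(p → q) ∧ p there: f:T. ✓
d: no successors, so □(□(p → q) ∧ p) holds vacuously. ✓
f: no successors, so □(□(p → q) ∧ p) holds vacuously. ✓
g: successors {h}; □(p → q) ∧ p there: h:T. ✓
h: no successors, so □(□(p → q) ∧ p) holds vacuously. ✓
— 6 worlds.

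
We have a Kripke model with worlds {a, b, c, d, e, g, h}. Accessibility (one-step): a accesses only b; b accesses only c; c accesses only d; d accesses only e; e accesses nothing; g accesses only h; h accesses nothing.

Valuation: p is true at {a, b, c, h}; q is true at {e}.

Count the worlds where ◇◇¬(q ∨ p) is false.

6

a: successors {b}; ◇¬(q ∨ p) there: b:F. ✗
b: successors {c}; ◇¬(q ∨ p) there: c:T. ✓
c: successors {d}; ◇¬(q ∨ p) there: d:F. ✗
d: successors {e}; ◇¬(q ∨ p) there: e:F. ✗
e: no successors, so ◇◇¬(q ∨ p) fails. ✗
g: successors {h}; ◇¬(q ∨ p) there: h:F. ✗
h: no successors, so ◇◇¬(q ∨ p) fails. ✗
Satisfying worlds: {b}.
So ◇◇¬(q ∨ p) fails at the other 6 worlds.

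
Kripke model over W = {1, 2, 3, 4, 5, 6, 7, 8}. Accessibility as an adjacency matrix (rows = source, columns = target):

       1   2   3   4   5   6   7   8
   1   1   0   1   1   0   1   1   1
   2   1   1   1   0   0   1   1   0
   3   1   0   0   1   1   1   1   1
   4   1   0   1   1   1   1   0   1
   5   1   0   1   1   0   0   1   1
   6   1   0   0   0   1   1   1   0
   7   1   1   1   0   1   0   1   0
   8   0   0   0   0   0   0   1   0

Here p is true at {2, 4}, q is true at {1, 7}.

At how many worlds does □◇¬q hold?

4

1: successors {1, 3, 4, 6, 7, 8}; ◇¬q there: 1:T, 3:T, 4:T, 6:T, 7:T, 8:F. ✗
2: successors {1, 2, 3, 6, 7}; ◇¬q there: 1:T, 2:T, 3:T, 6:T, 7:T. ✓
3: successors {1, 4, 5, 6, 7, 8}; ◇¬q there: 1:T, 4:T, 5:T, 6:T, 7:T, 8:F. ✗
4: successors {1, 3, 4, 5, 6, 8}; ◇¬q there: 1:T, 3:T, 4:T, 5:T, 6:T, 8:F. ✗
5: successors {1, 3, 4, 7, 8}; ◇¬q there: 1:T, 3:T, 4:T, 7:T, 8:F. ✗
6: successors {1, 5, 6, 7}; ◇¬q there: 1:T, 5:T, 6:T, 7:T. ✓
7: successors {1, 2, 3, 5, 7}; ◇¬q there: 1:T, 2:T, 3:T, 5:T, 7:T. ✓
8: successors {7}; ◇¬q there: 7:T. ✓
Satisfying worlds: {2, 6, 7, 8}.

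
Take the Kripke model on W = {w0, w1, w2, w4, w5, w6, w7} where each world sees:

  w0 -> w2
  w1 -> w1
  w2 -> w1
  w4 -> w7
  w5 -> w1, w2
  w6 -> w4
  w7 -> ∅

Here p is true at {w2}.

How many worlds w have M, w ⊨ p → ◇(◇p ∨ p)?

6

w0: p is F, ◇(◇p ∨ p) is T. ✓
w1: p is F, ◇(◇p ∨ p) is F. ✓
w2: p is T, ◇(◇p ∨ p) is F. ✗
w4: p is F, ◇(◇p ∨ p) is F. ✓
w5: p is F, ◇(◇p ∨ p) is T. ✓
w6: p is F, ◇(◇p ∨ p) is F. ✓
w7: p is F, ◇(◇p ∨ p) is F. ✓
Satisfying worlds: {w0, w1, w4, w5, w6, w7}.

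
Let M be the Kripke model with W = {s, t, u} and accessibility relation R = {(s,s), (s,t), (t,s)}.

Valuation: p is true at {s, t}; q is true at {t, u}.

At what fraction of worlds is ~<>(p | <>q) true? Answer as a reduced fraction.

1/3

s: <>(p | <>q) is T. ✗
t: <>(p | <>q) is T. ✗
u: <>(p | <>q) is F. ✓
That's 1 of 3 worlds, so 1/3.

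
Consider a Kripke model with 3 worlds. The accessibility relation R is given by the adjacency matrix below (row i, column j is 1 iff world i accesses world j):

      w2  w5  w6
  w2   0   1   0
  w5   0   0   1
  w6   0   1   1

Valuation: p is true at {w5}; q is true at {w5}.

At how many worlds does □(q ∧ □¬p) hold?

1

w2: successors {w5}; q ∧ □¬p there: w5:T. ✓
w5: successors {w6}; q ∧ □¬p there: w6:F. ✗
w6: successors {w5, w6}; q ∧ □¬p there: w5:T, w6:F. ✗
Satisfying worlds: {w2}.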